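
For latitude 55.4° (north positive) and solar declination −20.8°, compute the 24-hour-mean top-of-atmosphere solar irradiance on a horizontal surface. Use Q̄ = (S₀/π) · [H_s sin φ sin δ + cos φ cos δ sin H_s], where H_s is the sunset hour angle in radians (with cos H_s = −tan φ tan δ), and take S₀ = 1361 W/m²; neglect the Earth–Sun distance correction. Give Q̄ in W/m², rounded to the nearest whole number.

cos H_s = −tan(55.4°) · tan(-20.8°) = 0.5506, so H_s = arccos(0.5506) = 56.59°. In radians, H_s = 0.9877.
H_s sin φ sin δ = 0.9877 × 0.8231 × -0.3551 = -0.2887.
cos φ cos δ sin H_s = 0.5678 × 0.9348 × 0.8348 = 0.4431.
Q̄ = (1361/π) × (-0.2887 + 0.4431) = 433.22 × 0.1544 = 66.89 W/m².

67 W/m²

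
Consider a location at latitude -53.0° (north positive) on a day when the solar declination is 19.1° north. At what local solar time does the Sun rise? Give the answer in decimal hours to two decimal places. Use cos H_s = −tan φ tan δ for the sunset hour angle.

7.82 h

−tan φ tan δ = −(-1.3270)(0.3463) = 0.4595; H_s = arccos(0.4595) = 62.65°.
Sunrise is at 12 − H_s/15 = 12 − 4.177 = 7.823 h local solar time.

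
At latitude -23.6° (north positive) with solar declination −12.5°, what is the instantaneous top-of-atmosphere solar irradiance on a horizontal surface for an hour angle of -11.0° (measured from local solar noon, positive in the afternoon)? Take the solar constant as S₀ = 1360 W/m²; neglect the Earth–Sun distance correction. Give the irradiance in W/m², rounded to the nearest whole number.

1312 W/m²

cos θ_z = sin(-23.6°) sin(-12.5°) + cos(-23.6°) cos(-12.5°) cos(-11.00°) = 0.0867 + 0.8782 = 0.9649.
Top-of-atmosphere irradiance = S₀ cos θ_z = 1360 × 0.9649 = 1312.26 W/m².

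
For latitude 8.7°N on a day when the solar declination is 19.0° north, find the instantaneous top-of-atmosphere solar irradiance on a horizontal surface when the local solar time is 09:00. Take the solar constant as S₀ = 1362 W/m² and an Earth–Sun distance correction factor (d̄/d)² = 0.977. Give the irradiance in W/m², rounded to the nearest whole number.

945 W/m²

Hour angle H = 15° × (9 − 12) = -45.00°.
cos θ_z = sin(8.7°) sin(19.0°) + cos(8.7°) cos(19.0°) cos(-45.00°) = 0.0492 + 0.6609 = 0.7101.
Top-of-atmosphere irradiance = S₀ (d̄/d)² cos θ_z = 1362 × 0.977 × 0.7101 = 944.91 W/m².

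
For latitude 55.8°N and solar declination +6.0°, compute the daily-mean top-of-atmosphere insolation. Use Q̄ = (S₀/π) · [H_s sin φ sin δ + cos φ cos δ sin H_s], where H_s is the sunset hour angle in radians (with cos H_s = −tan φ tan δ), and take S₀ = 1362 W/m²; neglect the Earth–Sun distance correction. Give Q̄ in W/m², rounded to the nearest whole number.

The sunset hour angle satisfies cos H_s = −tan φ tan δ = -0.1547, giving H_s = 98.90°. In radians, H_s = 1.7261.
H_s sin φ sin δ = 1.7261 × 0.8271 × 0.1045 = 0.1492.
cos φ cos δ sin H_s = 0.5621 × 0.9945 × 0.9880 = 0.5523.
Q̄ = (1362/π) × (0.1492 + 0.5523) = 433.54 × 0.7015 = 304.13 W/m².

304 W/m²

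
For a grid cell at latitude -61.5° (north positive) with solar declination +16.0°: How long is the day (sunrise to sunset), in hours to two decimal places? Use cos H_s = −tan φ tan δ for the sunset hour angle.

7.75 hours

−tan φ tan δ = −(-1.8418)(0.2867) = 0.5280; H_s = arccos(0.5280) = 58.13°.
Day length = 2 H_s / 15° h⁻¹ = 116.26° / 15 = 7.751 h.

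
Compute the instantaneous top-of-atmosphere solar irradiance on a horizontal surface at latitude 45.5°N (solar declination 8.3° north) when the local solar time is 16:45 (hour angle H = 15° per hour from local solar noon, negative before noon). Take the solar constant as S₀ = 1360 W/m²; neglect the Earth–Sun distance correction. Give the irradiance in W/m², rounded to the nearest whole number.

Hour angle H = 15° × (16.75 − 12) = 71.25°.
cos θ_z = sin φ sin δ + cos φ cos δ cos H = (0.7133)(0.1444) + (0.7009)(0.9895)(0.3214) = 0.3259.
Top-of-atmosphere irradiance = S₀ cos θ_z = 1360 × 0.3259 = 443.22 W/m².

443 W/m²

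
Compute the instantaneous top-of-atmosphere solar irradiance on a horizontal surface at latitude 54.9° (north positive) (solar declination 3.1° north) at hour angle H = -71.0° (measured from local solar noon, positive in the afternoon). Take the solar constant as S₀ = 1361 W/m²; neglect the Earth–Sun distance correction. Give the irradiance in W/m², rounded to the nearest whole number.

cos θ_z = sin φ sin δ + cos φ cos δ cos H = (0.8181)(0.0541) + (0.5750)(0.9985)(0.3256) = 0.2312.
Top-of-atmosphere irradiance = S₀ cos θ_z = 1361 × 0.2312 = 314.66 W/m².

315 W/m²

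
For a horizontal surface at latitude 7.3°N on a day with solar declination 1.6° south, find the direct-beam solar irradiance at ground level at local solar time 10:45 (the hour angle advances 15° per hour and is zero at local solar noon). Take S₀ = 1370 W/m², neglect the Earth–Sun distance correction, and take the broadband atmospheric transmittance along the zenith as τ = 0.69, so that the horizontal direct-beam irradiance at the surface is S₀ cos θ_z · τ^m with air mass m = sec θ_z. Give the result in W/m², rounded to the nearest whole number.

862 W/m²

Hour angle H = 15° × (10.75 − 12) = -18.75°.
cos θ_z = sin φ sin δ + cos φ cos δ cos H = (0.1271)(-0.0279) + (0.9919)(0.9996)(0.9469) = 0.9353.
Air mass m = 1/cos θ_z = 1/0.9353 = 1.069; τ^m = 0.69^1.069 = 0.6726.
Surface direct beam = 1370 × 0.9353 × 0.6726 = 861.84 W/m².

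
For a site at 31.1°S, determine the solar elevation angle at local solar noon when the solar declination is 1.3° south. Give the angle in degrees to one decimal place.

60.2°

At local solar noon the hour angle is zero, so the elevation is 90° − |φ − δ| = 90° − |-31.1° − (-1.3°)| = 90° − 29.8° = 60.2°.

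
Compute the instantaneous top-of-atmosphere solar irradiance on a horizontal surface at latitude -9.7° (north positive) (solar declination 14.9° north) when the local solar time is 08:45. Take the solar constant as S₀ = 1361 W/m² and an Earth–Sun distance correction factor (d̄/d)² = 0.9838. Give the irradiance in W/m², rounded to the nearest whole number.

783 W/m²

Hour angle H = 15° × (8.75 − 12) = -48.75°.
With φ = -9.7°, δ = 14.9°, H = -48.75°: sin φ sin δ = -0.0433, cos φ cos δ cos H = 0.6281, so cos θ_z = 0.5848.
Top-of-atmosphere irradiance = S₀ (d̄/d)² cos θ_z = 1361 × 0.9838 × 0.5848 = 783.02 W/m².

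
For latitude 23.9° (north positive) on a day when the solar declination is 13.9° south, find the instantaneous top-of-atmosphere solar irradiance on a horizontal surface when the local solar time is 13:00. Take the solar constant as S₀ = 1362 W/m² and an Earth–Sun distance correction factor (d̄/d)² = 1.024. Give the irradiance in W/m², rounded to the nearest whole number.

Hour angle H = 15° × (13 − 12) = 15.00°.
cos θ_z = sin(23.9°) sin(-13.9°) + cos(23.9°) cos(-13.9°) cos(15.00°) = -0.0973 + 0.8572 = 0.7599.
Top-of-atmosphere irradiance = S₀ (d̄/d)² cos θ_z = 1362 × 1.024 × 0.7599 = 1059.82 W/m².

1060 W/m²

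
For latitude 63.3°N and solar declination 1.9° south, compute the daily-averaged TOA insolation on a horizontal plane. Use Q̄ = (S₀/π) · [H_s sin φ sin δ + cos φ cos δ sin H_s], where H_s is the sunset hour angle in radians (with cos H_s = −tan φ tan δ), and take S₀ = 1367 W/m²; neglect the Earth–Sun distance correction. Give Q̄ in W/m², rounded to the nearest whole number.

176 W/m²

cos H_s = −tan(63.3°) · tan(-1.9°) = 0.0660, so H_s = arccos(0.0660) = 86.22°. In radians, H_s = 1.5048.
H_s sin φ sin δ = 1.5048 × 0.8934 × -0.0332 = -0.0446.
cos φ cos δ sin H_s = 0.4493 × 0.9995 × 0.9978 = 0.4481.
Q̄ = (1367/π) × (-0.0446 + 0.4481) = 435.13 × 0.4035 = 175.57 W/m².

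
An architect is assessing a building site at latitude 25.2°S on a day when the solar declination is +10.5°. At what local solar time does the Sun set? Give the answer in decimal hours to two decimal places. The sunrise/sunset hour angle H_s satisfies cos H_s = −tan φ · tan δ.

17.67 h

−tan φ tan δ = −(-0.4706)(0.1853) = 0.0872; H_s = arccos(0.0872) = 85.00°.
Sunset is at 12 + H_s/15 = 12 + 5.667 = 17.667 h local solar time.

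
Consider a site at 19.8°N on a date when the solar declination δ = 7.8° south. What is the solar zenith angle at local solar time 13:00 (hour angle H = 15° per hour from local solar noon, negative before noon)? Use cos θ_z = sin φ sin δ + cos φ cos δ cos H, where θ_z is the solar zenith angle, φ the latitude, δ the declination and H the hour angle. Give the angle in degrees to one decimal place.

31.3°

Hour angle H = 15° × (13 − 12) = 15.00°.
cos θ_z = sin(19.8°) sin(-7.8°) + cos(19.8°) cos(-7.8°) cos(15.00°) = -0.0460 + 0.9004 = 0.8544.
θ_z = arccos(0.8544) = 31.31°.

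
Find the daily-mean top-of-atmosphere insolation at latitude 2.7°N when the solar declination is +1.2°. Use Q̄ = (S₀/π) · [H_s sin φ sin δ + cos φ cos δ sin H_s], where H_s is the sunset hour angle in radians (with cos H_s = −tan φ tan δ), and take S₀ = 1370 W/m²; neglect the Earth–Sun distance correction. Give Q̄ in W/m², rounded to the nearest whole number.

436 W/m²

cos H_s = −tan(2.7°) · tan(1.2°) = -0.0010, so H_s = arccos(-0.0010) = 90.06°. In radians, H_s = 1.5718.
H_s sin φ sin δ = 1.5718 × 0.0471 × 0.0209 = 0.0015.
cos φ cos δ sin H_s = 0.9989 × 0.9998 × 1.0000 = 0.9987.
Q̄ = (1370/π) × (0.0015 + 0.9987) = 436.08 × 1.0002 = 436.17 W/m².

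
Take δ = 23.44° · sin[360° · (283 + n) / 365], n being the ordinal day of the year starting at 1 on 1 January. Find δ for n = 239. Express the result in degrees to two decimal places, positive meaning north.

+9.96°

360 × (283 + 239) / 365 = 514.849°; sin(514.849°) = 0.4250.
δ = 23.44 × 0.4250 = 9.962° ≈ +9.96°.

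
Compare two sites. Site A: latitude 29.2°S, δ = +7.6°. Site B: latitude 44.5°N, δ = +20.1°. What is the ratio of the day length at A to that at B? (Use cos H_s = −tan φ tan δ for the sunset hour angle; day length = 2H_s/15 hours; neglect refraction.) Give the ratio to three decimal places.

A: H_s = arccos(−tan -29.2° · tan 7.6°) = 85.72°, so 2H_s/15 = 11.4293 h.
B: H_s = arccos(−tan 44.5° · tan 20.1°) = 111.08°, so 2H_s/15 = 14.8107 h.
Ratio A/B = 11.4293 / 14.8107 = 0.7717.

0.772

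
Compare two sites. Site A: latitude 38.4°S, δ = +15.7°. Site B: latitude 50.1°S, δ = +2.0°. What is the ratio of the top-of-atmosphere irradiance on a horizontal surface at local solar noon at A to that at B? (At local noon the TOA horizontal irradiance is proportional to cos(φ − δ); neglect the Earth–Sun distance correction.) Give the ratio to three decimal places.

A: cos θ_z = cos(-38.4° − (15.7°)) = 0.5864.
B: cos θ_z = cos(-50.1° − (2.0°)) = 0.6143.
Ratio A/B = 0.5864 / 0.6143 = 0.9546.

0.955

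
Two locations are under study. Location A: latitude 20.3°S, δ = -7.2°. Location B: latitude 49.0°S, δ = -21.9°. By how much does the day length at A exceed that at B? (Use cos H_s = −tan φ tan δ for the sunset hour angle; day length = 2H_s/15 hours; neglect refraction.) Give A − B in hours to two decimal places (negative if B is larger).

-3.32 h

A: H_s = arccos(−tan -20.3° · tan -7.2°) = 92.68°, so 2H_s/15 = 12.3573 h.
B: H_s = arccos(−tan -49.0° · tan -21.9°) = 117.55°, so 2H_s/15 = 15.6733 h.
A − B = 12.3573 − 15.6733 = -3.3160 h.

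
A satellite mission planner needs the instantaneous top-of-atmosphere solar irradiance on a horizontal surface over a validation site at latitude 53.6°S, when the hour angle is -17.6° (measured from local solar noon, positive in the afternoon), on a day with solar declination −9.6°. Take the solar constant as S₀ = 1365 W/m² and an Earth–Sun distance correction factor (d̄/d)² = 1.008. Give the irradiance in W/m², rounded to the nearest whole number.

952 W/m²

cos θ_z = sin(-53.6°) sin(-9.6°) + cos(-53.6°) cos(-9.6°) cos(-17.60°) = 0.1342 + 0.5577 = 0.6919.
Top-of-atmosphere irradiance = S₀ (d̄/d)² cos θ_z = 1365 × 1.008 × 0.6919 = 952.00 W/m².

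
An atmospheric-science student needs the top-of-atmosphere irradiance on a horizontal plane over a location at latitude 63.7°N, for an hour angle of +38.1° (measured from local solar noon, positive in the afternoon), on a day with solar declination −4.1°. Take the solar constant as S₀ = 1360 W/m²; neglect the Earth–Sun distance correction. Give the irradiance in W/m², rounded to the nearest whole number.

cos θ_z = sin(63.7°) sin(-4.1°) + cos(63.7°) cos(-4.1°) cos(38.10°) = -0.0641 + 0.3478 = 0.2837.
Top-of-atmosphere irradiance = S₀ cos θ_z = 1360 × 0.2837 = 385.83 W/m².

386 W/m²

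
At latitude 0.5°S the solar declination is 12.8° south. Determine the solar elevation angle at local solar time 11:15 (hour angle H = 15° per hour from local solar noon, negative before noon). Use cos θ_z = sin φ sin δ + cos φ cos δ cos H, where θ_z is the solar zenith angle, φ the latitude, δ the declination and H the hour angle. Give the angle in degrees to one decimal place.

Hour angle H = 15° × (11.25 − 12) = -11.25°.
cos θ_z = sin(-0.5°) sin(-12.8°) + cos(-0.5°) cos(-12.8°) cos(-11.25°) = 0.0019 + 0.9564 = 0.9583.
θ_z = arccos(0.9583) = 16.60°, so the elevation is 90° − 16.60° = 73.40°.

73.4°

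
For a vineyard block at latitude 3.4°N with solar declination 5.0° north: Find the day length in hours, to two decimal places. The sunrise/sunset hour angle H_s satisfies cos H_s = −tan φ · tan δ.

The sunset hour angle satisfies cos H_s = −tan φ tan δ = -0.0052, giving H_s = 90.30°.
Day length = 2 H_s / 15° h⁻¹ = 180.60° / 15 = 12.040 h.

12.04 hours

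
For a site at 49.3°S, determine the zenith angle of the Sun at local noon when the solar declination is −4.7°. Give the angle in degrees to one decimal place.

44.6°

At local solar noon the hour angle is zero, so the zenith angle is |φ − δ| = |-49.3° − (-4.7°)| = 44.6°.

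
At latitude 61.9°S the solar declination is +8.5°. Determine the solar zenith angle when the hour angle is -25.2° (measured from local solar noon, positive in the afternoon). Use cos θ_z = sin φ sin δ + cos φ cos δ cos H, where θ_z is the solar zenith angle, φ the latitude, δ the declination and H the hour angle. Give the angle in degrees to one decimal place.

73.1°

cos θ_z = sin φ sin δ + cos φ cos δ cos H = (-0.8821)(0.1478) + (0.4710)(0.9890)(0.9048) = 0.2911.
θ_z = arccos(0.2911) = 73.08°.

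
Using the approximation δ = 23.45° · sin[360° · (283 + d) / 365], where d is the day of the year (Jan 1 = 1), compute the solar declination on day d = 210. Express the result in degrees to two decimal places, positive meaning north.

360 × (283 + 210) / 365 = 486.247°; sin(486.247°) = 0.8065.
δ = 23.45 × 0.8065 = 18.912° ≈ +18.91°.

+18.91°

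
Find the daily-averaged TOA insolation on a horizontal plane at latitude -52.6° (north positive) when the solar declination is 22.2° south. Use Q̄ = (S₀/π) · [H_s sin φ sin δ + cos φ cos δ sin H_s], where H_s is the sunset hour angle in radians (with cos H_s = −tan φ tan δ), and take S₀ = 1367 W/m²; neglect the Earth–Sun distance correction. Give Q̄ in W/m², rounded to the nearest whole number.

The sunset hour angle satisfies cos H_s = −tan φ tan δ = -0.5338, giving H_s = 122.26°. In radians, H_s = 2.1338.
H_s sin φ sin δ = 2.1338 × -0.7944 × -0.3778 = 0.6404.
cos φ cos δ sin H_s = 0.6074 × 0.9259 × 0.8457 = 0.4756.
Q̄ = (1367/π) × (0.6404 + 0.4756) = 435.13 × 1.1160 = 485.61 W/m².

486 W/m²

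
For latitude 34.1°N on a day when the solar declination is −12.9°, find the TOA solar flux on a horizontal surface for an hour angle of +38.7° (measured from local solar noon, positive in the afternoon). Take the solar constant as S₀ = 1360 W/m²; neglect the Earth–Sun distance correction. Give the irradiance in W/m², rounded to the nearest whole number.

686 W/m²

With φ = 34.1°, δ = -12.9°, H = 38.70°: sin φ sin δ = -0.1252, cos φ cos δ cos H = 0.6299, so cos θ_z = 0.5047.
Top-of-atmosphere irradiance = S₀ cos θ_z = 1360 × 0.5047 = 686.39 W/m².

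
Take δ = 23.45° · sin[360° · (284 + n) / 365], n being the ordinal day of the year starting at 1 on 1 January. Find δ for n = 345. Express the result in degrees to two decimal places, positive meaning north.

360 × (284 + 345) / 365 = 620.384°; sin(620.384°) = -0.9859.
δ = 23.45 × -0.9859 = -23.119° ≈ -23.12°.

-23.12°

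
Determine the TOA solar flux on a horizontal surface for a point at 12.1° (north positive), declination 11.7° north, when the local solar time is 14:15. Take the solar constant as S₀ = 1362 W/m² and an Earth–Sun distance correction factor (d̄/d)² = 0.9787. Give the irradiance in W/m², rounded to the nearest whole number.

Hour angle H = 15° × (14.25 − 12) = 33.75°.
cos θ_z = sin φ sin δ + cos φ cos δ cos H = (0.2096)(0.2028) + (0.9778)(0.9792)(0.8315) = 0.8386.
Top-of-atmosphere irradiance = S₀ (d̄/d)² cos θ_z = 1362 × 0.9787 × 0.8386 = 1117.84 W/m².

1118 W/m²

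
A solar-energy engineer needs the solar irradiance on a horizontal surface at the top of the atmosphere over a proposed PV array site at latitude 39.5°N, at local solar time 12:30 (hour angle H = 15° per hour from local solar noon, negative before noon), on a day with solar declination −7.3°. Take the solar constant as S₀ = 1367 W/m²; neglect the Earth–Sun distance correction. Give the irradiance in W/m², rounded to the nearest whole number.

927 W/m²

Hour angle H = 15° × (12.5 − 12) = 7.50°.
cos θ_z = sin φ sin δ + cos φ cos δ cos H = (0.6361)(-0.1271) + (0.7716)(0.9919)(0.9914) = 0.6779.
Top-of-atmosphere irradiance = S₀ cos θ_z = 1367 × 0.6779 = 926.69 W/m².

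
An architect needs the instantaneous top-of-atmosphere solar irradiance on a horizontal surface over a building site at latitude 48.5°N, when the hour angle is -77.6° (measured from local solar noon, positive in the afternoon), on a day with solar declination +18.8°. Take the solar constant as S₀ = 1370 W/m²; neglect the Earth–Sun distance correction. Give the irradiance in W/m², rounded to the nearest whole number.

515 W/m²

cos θ_z = sin φ sin δ + cos φ cos δ cos H = (0.7490)(0.3223) + (0.6626)(0.9466)(0.2147) = 0.3761.
Top-of-atmosphere irradiance = S₀ cos θ_z = 1370 × 0.3761 = 515.26 W/m².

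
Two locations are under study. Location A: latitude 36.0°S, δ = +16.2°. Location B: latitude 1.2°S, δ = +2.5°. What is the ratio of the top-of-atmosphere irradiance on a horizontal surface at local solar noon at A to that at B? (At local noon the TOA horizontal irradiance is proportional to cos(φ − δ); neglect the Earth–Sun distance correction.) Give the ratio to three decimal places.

A: cos θ_z = cos(-36.0° − (16.2°)) = 0.6129.
B: cos θ_z = cos(-1.2° − (2.5°)) = 0.9979.
Ratio A/B = 0.6129 / 0.9979 = 0.6142.

0.614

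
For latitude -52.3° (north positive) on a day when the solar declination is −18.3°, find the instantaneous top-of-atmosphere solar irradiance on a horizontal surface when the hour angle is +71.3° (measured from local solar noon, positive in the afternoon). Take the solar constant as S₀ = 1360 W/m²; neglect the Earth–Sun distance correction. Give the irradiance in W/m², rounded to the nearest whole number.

591 W/m²

cos θ_z = sin(-52.3°) sin(-18.3°) + cos(-52.3°) cos(-18.3°) cos(71.30°) = 0.2484 + 0.1861 = 0.4345.
Top-of-atmosphere irradiance = S₀ cos θ_z = 1360 × 0.4345 = 590.92 W/m².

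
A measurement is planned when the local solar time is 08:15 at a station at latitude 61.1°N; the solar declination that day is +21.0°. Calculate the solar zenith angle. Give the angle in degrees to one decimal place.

Hour angle H = 15° × (8.25 − 12) = -56.25°.
With φ = 61.1°, δ = 21.0°, H = -56.25°: sin φ sin δ = 0.3137, cos φ cos δ cos H = 0.2507, so cos θ_z = 0.5644.
θ_z = arccos(0.5644) = 55.64°.

55.6°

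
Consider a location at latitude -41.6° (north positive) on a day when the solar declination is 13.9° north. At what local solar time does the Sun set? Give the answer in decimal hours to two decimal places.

The sunset hour angle satisfies cos H_s = −tan φ tan δ = 0.2197, giving H_s = 77.31°.
Sunset is at 12 + H_s/15 = 12 + 5.154 = 17.154 h local solar time.

17.15 h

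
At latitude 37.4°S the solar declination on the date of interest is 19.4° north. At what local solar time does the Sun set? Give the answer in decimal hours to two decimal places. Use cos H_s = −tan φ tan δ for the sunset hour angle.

cos H_s = −tan(-37.4°) · tan(19.4°) = 0.2692, so H_s = arccos(0.2692) = 74.38°.
Sunset is at 12 + H_s/15 = 12 + 4.959 = 16.959 h local solar time.

16.96 h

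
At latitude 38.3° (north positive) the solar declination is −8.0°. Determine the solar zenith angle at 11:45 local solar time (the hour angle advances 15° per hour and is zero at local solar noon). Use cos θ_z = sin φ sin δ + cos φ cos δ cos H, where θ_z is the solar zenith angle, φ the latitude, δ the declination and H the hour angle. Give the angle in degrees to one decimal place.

46.4°

Hour angle H = 15° × (11.75 − 12) = -3.75°.
cos θ_z = sin(38.3°) sin(-8.0°) + cos(38.3°) cos(-8.0°) cos(-3.75°) = -0.0863 + 0.7755 = 0.6892.
θ_z = arccos(0.6892) = 46.43°.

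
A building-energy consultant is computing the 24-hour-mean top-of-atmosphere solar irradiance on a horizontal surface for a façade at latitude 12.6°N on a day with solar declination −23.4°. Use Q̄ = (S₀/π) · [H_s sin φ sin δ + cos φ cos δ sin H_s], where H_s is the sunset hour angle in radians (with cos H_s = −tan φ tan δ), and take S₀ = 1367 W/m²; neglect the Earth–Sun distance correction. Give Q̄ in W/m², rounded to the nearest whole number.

332 W/m²

−tan φ tan δ = −(0.2235)(-0.4327) = 0.0967; H_s = arccos(0.0967) = 84.45°. In radians, H_s = 1.4739.
H_s sin φ sin δ = 1.4739 × 0.2181 × -0.3971 = -0.1277.
cos φ cos δ sin H_s = 0.9759 × 0.9178 × 0.9953 = 0.8915.
Q̄ = (1367/π) × (-0.1277 + 0.8915) = 435.13 × 0.7638 = 332.35 W/m².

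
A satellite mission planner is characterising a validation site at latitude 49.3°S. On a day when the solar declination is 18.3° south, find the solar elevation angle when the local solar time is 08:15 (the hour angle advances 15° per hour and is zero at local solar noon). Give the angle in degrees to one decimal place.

35.6°

Hour angle H = 15° × (8.25 − 12) = -56.25°.
cos θ_z = sin φ sin δ + cos φ cos δ cos H = (-0.7581)(-0.3140) + (0.6521)(0.9494)(0.5556) = 0.5820.
θ_z = arccos(0.5820) = 54.41°, so the elevation is 90° − 54.41° = 35.59°.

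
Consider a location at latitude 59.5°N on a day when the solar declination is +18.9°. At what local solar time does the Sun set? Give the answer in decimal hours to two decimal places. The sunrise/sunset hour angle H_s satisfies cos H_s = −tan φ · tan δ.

The sunset hour angle satisfies cos H_s = −tan φ tan δ = -0.5812, giving H_s = 125.53°.
Sunset is at 12 + H_s/15 = 12 + 8.369 = 20.369 h local solar time.

20.37 h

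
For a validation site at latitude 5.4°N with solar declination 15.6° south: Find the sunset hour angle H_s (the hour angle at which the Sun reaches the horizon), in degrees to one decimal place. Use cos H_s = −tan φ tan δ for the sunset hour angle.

88.5°

The sunset hour angle satisfies cos H_s = −tan φ tan δ = 0.0264, giving H_s = 88.49°.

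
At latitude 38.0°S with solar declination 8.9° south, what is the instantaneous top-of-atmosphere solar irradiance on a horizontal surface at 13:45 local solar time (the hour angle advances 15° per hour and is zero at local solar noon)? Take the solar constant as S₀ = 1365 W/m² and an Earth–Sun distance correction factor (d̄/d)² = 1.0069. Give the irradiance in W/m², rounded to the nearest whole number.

Hour angle H = 15° × (13.75 − 12) = 26.25°.
cos θ_z = sin φ sin δ + cos φ cos δ cos H = (-0.6157)(-0.1547) + (0.7880)(0.9880)(0.8969) = 0.7935.
Top-of-atmosphere irradiance = S₀ (d̄/d)² cos θ_z = 1365 × 1.0069 × 0.7935 = 1090.60 W/m².

1091 W/m²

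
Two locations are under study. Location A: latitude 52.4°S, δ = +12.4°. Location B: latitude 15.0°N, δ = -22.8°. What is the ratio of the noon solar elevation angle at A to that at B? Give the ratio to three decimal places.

0.483

A: 90° − |-52.4 − (12.4)| = 25.20°.
B: 90° − |15.0 − (-22.8)| = 52.20°.
Ratio A/B = 25.2000 / 52.2000 = 0.4828.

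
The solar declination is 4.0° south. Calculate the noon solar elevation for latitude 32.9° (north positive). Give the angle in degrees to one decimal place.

At local solar noon the hour angle is zero, so the elevation is 90° − |φ − δ| = 90° − |32.9° − (-4.0°)| = 90° − 36.9° = 53.1°.

53.1°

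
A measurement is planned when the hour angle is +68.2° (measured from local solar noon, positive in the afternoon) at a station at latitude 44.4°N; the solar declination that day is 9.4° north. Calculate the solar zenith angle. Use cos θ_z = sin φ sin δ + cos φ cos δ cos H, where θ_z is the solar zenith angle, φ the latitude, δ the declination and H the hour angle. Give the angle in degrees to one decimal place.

cos θ_z = sin φ sin δ + cos φ cos δ cos H = (0.6997)(0.1633) + (0.7145)(0.9866)(0.3714) = 0.3761.
θ_z = arccos(0.3761) = 67.91°.

67.9°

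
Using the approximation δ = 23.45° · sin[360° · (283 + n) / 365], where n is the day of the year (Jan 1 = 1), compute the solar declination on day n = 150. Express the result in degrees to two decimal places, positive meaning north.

360 × (283 + 150) / 365 = 427.068°; sin(427.068°) = 0.9210.
δ = 23.45 × 0.9210 = 21.597° ≈ +21.60°.

+21.60°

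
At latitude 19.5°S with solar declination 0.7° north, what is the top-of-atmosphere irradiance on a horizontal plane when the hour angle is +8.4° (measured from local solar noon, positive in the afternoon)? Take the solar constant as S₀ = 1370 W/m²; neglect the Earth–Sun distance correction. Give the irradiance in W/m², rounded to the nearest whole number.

cos θ_z = sin φ sin δ + cos φ cos δ cos H = (-0.3338)(0.0122) + (0.9426)(0.9999)(0.9893) = 0.9283.
Top-of-atmosphere irradiance = S₀ cos θ_z = 1370 × 0.9283 = 1271.77 W/m².

1272 W/m²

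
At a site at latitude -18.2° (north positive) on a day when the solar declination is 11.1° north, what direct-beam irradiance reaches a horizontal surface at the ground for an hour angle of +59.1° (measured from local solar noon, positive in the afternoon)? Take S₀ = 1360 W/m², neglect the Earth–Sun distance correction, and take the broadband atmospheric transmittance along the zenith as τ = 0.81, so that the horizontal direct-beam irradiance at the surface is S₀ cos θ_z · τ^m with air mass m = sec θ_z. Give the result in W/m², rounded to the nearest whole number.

cos θ_z = sin φ sin δ + cos φ cos δ cos H = (-0.3123)(0.1925) + (0.9500)(0.9813)(0.5135) = 0.4186.
Air mass m = 1/cos θ_z = 1/0.4186 = 2.389; τ^m = 0.81^2.389 = 0.6045.
Surface direct beam = 1360 × 0.4186 × 0.6045 = 344.14 W/m².

344 W/m²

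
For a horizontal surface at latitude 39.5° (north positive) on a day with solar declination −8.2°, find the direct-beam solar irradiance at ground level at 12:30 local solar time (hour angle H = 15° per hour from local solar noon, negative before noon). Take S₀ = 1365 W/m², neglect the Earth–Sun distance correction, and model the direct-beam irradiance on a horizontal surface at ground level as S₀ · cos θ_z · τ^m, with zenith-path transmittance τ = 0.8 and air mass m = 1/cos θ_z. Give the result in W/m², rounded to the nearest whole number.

651 W/m²

Hour angle H = 15° × (12.5 − 12) = 7.50°.
With φ = 39.5°, δ = -8.2°, H = 7.50°: sin φ sin δ = -0.0907, cos φ cos δ cos H = 0.7572, so cos θ_z = 0.6665.
Air mass m = 1/cos θ_z = 1/0.6665 = 1.500; τ^m = 0.8^1.500 = 0.7155.
Surface direct beam = 1365 × 0.6665 × 0.7155 = 650.94 W/m².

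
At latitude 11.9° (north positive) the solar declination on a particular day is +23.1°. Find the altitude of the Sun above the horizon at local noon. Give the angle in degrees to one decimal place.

78.8°

At local solar noon the hour angle is zero, so the elevation is 90° − |φ − δ| = 90° − |11.9° − (23.1°)| = 90° − 11.2° = 78.8°.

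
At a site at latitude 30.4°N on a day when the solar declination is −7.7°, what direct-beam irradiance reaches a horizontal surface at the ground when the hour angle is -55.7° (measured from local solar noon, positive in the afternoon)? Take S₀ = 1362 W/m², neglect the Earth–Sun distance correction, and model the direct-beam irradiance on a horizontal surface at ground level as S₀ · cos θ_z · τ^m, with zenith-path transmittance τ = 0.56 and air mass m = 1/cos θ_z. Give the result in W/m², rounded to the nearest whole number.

With φ = 30.4°, δ = -7.7°, H = -55.70°: sin φ sin δ = -0.0678, cos φ cos δ cos H = 0.4817, so cos θ_z = 0.4139.
Air mass m = 1/cos θ_z = 1/0.4139 = 2.416; τ^m = 0.56^2.416 = 0.2464.
Surface direct beam = 1362 × 0.4139 × 0.2464 = 138.90 W/m².

139 W/m²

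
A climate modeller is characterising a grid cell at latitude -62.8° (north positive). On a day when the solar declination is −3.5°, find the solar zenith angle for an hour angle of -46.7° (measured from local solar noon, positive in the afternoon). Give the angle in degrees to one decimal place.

cos θ_z = sin(-62.8°) sin(-3.5°) + cos(-62.8°) cos(-3.5°) cos(-46.70°) = 0.0543 + 0.3129 = 0.3672.
θ_z = arccos(0.3672) = 68.46°.

68.5°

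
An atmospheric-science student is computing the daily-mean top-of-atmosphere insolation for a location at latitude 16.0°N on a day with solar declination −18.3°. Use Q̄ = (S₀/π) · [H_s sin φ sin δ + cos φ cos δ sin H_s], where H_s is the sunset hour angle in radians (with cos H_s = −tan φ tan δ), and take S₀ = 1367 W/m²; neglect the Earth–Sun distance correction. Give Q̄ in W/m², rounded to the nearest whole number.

340 W/m²

cos H_s = −tan(16.0°) · tan(-18.3°) = 0.0948, so H_s = arccos(0.0948) = 84.56°. In radians, H_s = 1.4759.
H_s sin φ sin δ = 1.4759 × 0.2756 × -0.3140 = -0.1277.
cos φ cos δ sin H_s = 0.9613 × 0.9494 × 0.9955 = 0.9086.
Q̄ = (1367/π) × (-0.1277 + 0.9086) = 435.13 × 0.7809 = 339.79 W/m².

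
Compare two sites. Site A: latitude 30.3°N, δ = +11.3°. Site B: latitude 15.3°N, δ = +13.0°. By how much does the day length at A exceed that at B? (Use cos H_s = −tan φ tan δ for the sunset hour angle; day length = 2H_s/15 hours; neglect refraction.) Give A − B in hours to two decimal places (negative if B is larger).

+0.41 h

A: H_s = arccos(−tan 30.3° · tan 11.3°) = 96.71°, so 2H_s/15 = 12.8947 h.
B: H_s = arccos(−tan 15.3° · tan 13.0°) = 93.62°, so 2H_s/15 = 12.4827 h.
A − B = 12.8947 − 12.4827 = 0.4120 h.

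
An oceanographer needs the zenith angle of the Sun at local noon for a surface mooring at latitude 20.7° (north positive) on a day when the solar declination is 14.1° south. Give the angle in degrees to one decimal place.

At local solar noon the hour angle is zero, so the zenith angle is |φ − δ| = |20.7° − (-14.1°)| = 34.8°.

34.8°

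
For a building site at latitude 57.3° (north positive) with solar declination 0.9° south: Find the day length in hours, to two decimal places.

11.81 hours

The sunset hour angle satisfies cos H_s = −tan φ tan δ = 0.0245, giving H_s = 88.60°.
Day length = 2 H_s / 15° h⁻¹ = 177.20° / 15 = 11.813 h.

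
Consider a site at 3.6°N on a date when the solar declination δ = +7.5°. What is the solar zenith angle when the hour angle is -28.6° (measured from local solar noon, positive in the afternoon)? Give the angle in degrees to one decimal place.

With φ = 3.6°, δ = 7.5°, H = -28.60°: sin φ sin δ = 0.0082, cos φ cos δ cos H = 0.8688, so cos θ_z = 0.8770.
θ_z = arccos(0.8770) = 28.72°.

28.7°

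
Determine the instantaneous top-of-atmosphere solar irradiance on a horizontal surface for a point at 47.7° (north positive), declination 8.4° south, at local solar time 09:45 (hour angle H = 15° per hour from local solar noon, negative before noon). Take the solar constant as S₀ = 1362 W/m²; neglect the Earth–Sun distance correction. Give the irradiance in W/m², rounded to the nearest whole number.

Hour angle H = 15° × (9.75 − 12) = -33.75°.
cos θ_z = sin φ sin δ + cos φ cos δ cos H = (0.7396)(-0.1461) + (0.6730)(0.9893)(0.8315) = 0.4456.
Top-of-atmosphere irradiance = S₀ cos θ_z = 1362 × 0.4456 = 606.91 W/m².

607 W/m²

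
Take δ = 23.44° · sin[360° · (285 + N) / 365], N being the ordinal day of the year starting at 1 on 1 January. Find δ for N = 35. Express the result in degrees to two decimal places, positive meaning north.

360 × (285 + 35) / 365 = 315.616°; sin(315.616°) = -0.6995.
δ = 23.44 × -0.6995 = -16.396° ≈ -16.40°.

-16.40°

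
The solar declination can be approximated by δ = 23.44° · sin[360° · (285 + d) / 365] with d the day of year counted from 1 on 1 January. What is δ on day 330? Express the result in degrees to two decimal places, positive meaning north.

360 × (285 + 330) / 365 = 606.575°; sin(606.575°) = -0.9176.
δ = 23.44 × -0.9176 = -21.509° ≈ -21.51°.

-21.51°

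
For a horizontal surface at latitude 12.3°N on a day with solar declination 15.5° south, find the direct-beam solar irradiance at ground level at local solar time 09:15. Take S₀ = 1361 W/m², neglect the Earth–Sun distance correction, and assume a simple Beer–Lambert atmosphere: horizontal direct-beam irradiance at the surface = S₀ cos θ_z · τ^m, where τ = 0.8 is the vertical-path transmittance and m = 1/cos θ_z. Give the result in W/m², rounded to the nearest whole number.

629 W/m²

Hour angle H = 15° × (9.25 − 12) = -41.25°.
cos θ_z = sin φ sin δ + cos φ cos δ cos H = (0.2130)(-0.2672) + (0.9770)(0.9636)(0.7518) = 0.6509.
Air mass m = 1/cos θ_z = 1/0.6509 = 1.536; τ^m = 0.8^1.536 = 0.7098.
Surface direct beam = 1361 × 0.6509 × 0.7098 = 628.79 W/m².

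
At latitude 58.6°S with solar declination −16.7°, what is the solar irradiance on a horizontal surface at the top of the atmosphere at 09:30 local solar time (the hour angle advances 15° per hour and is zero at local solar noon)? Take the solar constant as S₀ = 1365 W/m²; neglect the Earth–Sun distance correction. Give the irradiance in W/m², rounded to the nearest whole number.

Hour angle H = 15° × (9.5 − 12) = -37.50°.
With φ = -58.6°, δ = -16.7°, H = -37.50°: sin φ sin δ = 0.2453, cos φ cos δ cos H = 0.3959, so cos θ_z = 0.6412.
Top-of-atmosphere irradiance = S₀ cos θ_z = 1365 × 0.6412 = 875.24 W/m².

875 W/m²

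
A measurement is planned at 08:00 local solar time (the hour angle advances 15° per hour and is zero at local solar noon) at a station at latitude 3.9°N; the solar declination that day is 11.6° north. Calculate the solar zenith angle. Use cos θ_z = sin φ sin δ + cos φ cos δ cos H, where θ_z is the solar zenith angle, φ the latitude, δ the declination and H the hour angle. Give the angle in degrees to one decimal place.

Hour angle H = 15° × (8 − 12) = -60.00°.
cos θ_z = sin(3.9°) sin(11.6°) + cos(3.9°) cos(11.6°) cos(-60.00°) = 0.0137 + 0.4887 = 0.5024.
θ_z = arccos(0.5024) = 59.84°.

59.8°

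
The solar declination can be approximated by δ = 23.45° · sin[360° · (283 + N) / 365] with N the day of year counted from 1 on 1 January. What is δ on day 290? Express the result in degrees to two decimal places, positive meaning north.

-9.97°

360 × (283 + 290) / 365 = 565.151°; sin(565.151°) = -0.4250.
δ = 23.45 × -0.4250 = -9.966° ≈ -9.97°.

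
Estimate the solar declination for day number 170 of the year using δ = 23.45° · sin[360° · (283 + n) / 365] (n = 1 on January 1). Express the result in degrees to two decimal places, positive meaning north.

360 × (283 + 170) / 365 = 446.795°; sin(446.795°) = 0.9984.
δ = 23.45 × 0.9984 = 23.412° ≈ +23.41°.

+23.41°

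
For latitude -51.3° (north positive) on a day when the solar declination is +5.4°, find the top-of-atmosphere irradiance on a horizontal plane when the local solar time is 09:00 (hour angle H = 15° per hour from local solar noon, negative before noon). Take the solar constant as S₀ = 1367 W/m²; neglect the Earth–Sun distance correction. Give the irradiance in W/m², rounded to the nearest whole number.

Hour angle H = 15° × (9 − 12) = -45.00°.
With φ = -51.3°, δ = 5.4°, H = -45.00°: sin φ sin δ = -0.0734, cos φ cos δ cos H = 0.4402, so cos θ_z = 0.3668.
Top-of-atmosphere irradiance = S₀ cos θ_z = 1367 × 0.3668 = 501.42 W/m².

501 W/m²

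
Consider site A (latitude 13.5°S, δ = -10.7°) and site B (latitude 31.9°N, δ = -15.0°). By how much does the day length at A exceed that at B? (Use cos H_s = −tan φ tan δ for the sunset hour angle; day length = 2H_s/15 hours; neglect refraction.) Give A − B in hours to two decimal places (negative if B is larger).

A: H_s = arccos(−tan -13.5° · tan -10.7°) = 92.60°, so 2H_s/15 = 12.3467 h.
B: H_s = arccos(−tan 31.9° · tan -15.0°) = 80.40°, so 2H_s/15 = 10.7200 h.
A − B = 12.3467 − 10.7200 = 1.6267 h.

+1.63 h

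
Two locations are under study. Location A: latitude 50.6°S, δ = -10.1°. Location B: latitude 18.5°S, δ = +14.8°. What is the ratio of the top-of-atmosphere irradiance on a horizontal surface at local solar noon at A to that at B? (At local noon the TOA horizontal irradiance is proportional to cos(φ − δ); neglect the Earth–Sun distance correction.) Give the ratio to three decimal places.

A: cos θ_z = cos(-50.6° − (-10.1°)) = 0.7604.
B: cos θ_z = cos(-18.5° − (14.8°)) = 0.8358.
Ratio A/B = 0.7604 / 0.8358 = 0.9098.

0.910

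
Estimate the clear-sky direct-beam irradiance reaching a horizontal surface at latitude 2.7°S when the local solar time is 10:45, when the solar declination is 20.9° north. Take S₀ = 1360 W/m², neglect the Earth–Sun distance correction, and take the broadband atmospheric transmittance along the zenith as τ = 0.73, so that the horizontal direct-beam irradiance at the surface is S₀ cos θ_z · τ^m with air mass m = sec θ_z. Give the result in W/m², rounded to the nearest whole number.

Hour angle H = 15° × (10.75 − 12) = -18.75°.
With φ = -2.7°, δ = 20.9°, H = -18.75°: sin φ sin δ = -0.0168, cos φ cos δ cos H = 0.8836, so cos θ_z = 0.8668.
Air mass m = 1/cos θ_z = 1/0.8668 = 1.154; τ^m = 0.73^1.154 = 0.6955.
Surface direct beam = 1360 × 0.8668 × 0.6955 = 819.89 W/m².

820 W/m²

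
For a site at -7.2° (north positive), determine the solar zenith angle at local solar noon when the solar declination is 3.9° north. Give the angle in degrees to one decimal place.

11.1°

At local solar noon the hour angle is zero, so the zenith angle is |φ − δ| = |-7.2° − (3.9°)| = 11.1°.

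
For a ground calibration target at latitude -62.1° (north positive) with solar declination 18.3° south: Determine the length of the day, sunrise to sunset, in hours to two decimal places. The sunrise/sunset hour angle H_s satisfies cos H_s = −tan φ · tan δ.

cos H_s = −tan(-62.1°) · tan(-18.3°) = -0.6246, so H_s = arccos(-0.6246) = 128.65°.
Day length = 2 H_s / 15° h⁻¹ = 257.30° / 15 = 17.153 h.

17.15 hours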